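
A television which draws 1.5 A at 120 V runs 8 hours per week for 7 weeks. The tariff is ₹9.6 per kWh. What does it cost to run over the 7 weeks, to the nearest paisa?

Power = 1.5 A × 120 V = 180 W = 0.18 kW
Runtime = 8 h/week × 7 weeks = 56 h
Energy = 0.18 kW × 56 h = 10.08 kWh
Cost = 10.08 kWh × ₹9.6/kWh = ₹96.77

₹96.77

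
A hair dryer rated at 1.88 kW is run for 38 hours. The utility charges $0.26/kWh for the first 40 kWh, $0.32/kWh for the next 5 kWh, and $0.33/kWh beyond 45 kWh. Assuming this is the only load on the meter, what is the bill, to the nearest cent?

$20.73

Energy = 1.88 kW × 38 h = 71.44 kWh
Tier 1 (0–40 kWh): 40 × $0.26 = $10.4
Tier 2 (40–45 kWh): 5 × $0.32 = $1.6
Above 45 kWh: 26.44 × $0.33 = $8.7252
Bill = $20.73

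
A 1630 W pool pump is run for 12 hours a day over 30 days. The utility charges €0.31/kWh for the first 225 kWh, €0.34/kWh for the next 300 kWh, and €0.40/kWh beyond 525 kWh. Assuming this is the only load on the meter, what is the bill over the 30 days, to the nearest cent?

Runtime = 12 h/day × 30 days = 360 h
Energy = 1.63 kW × 360 h = 586.8 kWh
Tier 1 (0–225 kWh): 225 × €0.31 = €69.75
Tier 2 (225–525 kWh): 300 × €0.34 = €102
Above 525 kWh: 61.8 × €0.40 = €24.72
Bill = €196.47

€196.47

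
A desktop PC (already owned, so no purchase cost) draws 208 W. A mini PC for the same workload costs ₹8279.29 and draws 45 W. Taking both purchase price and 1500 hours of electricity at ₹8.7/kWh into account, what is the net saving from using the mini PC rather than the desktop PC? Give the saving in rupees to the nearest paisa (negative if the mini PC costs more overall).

-₹6152.14

desktop PC: ₹0.00 + (208/1000) kW × 1500 h × ₹8.7 = ₹0.00 + ₹2714.4 = ₹2714.4
mini PC: ₹8279.29 + (45/1000) kW × 1500 h × ₹8.7 = ₹8279.29 + ₹587.25 = ₹8866.54
Saving = ₹2714.4 − ₹8866.54 = −₹6152.14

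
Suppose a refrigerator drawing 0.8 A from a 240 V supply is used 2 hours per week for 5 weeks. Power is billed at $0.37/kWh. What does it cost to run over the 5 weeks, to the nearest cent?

Power = 0.8 A × 240 V = 192 W = 0.192 kW
Runtime = 2 h/week × 5 weeks = 10 h
Energy = 0.192 kW × 10 h = 1.92 kWh
Cost = 1.92 kWh × $0.37/kWh = $0.71

$0.71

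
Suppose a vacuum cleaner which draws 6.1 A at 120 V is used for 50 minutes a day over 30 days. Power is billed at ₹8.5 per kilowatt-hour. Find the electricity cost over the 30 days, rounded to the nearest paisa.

₹155.55

Power = 6.1 A × 120 V = 732 W = 0.732 kW
Runtime = 50 min × 30 = 1500 min = 25 h
Energy = 0.732 kW × 25 h = 18.3 kWh
Cost = 18.3 kWh × ₹8.5/kWh = ₹155.55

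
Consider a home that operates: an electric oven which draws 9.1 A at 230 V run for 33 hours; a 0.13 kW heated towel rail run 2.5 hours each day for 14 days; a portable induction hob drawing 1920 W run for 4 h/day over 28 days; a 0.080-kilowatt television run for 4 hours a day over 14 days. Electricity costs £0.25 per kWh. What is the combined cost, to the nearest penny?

£73.28

electric oven: Power = 9.1 A × 230 V = 2093 W = 2.093 kW
electric oven: 2.093 kW × 33 h = 69.069 kWh
heated towel rail: Runtime = 2.5 h/day × 14 days = 35 h
heated towel rail: 0.13 kW × 35 h = 4.55 kWh
portable induction hob: Runtime = 4 h/day × 28 days = 112 h
portable induction hob: 1.92 kW × 112 h = 215.04 kWh
television: Runtime = 4 h/day × 14 days = 56 h
television: 0.08 kW × 56 h = 4.48 kWh
Total energy = 293.139 kWh
Cost = 293.139 × £0.25 = £73.28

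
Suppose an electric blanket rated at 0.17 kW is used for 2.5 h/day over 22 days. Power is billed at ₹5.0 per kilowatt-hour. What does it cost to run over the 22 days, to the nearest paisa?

₹46.75

Runtime = 2.5 h/day × 22 days = 55 h
Energy = 0.17 kW × 55 h = 9.35 kWh
Cost = 9.35 kWh × ₹5.0/kWh = ₹46.75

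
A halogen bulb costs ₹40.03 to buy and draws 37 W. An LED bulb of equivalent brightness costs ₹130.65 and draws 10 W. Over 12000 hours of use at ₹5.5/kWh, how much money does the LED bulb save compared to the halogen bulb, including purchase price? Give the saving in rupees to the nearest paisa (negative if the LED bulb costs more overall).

₹1691.38

halogen bulb: ₹40.03 + (37/1000) kW × 12000 h × ₹5.5 = ₹40.03 + ₹2442 = ₹2482.03
LED bulb: ₹130.65 + (10/1000) kW × 12000 h × ₹5.5 = ₹130.65 + ₹660 = ₹790.65
Saving = ₹2482.03 − ₹790.65 = ₹1691.38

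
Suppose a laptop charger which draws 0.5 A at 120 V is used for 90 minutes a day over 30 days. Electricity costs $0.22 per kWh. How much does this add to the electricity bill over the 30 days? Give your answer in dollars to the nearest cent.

$0.59

Power = 0.5 A × 120 V = 60 W = 0.06 kW
Runtime = 90 min × 30 = 2700 min = 45 h
Energy = 0.06 kW × 45 h = 2.7 kWh
Cost = 2.7 kWh × $0.22/kWh = $0.59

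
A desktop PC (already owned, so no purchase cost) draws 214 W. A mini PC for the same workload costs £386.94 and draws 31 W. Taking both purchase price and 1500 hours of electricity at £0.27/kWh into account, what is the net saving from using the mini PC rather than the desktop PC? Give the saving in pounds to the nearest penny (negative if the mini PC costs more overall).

-£312.83

desktop PC: £0.00 + (214/1000) kW × 1500 h × £0.27 = £0.00 + £86.67 = £86.67
mini PC: £386.94 + (31/1000) kW × 1500 h × £0.27 = £386.94 + £12.555 = £399.495
Saving = £86.67 − £399.495 = −£312.825 → -£312.83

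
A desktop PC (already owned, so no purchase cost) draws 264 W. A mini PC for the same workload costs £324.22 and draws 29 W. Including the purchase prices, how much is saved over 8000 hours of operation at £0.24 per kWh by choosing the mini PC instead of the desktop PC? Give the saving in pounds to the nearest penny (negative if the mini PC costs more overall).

£126.98

desktop PC: £0.00 + (264/1000) kW × 8000 h × £0.24 = £0.00 + £506.88 = £506.88
mini PC: £324.22 + (29/1000) kW × 8000 h × £0.24 = £324.22 + £55.68 = £379.9
Saving = £506.88 − £379.9 = £126.98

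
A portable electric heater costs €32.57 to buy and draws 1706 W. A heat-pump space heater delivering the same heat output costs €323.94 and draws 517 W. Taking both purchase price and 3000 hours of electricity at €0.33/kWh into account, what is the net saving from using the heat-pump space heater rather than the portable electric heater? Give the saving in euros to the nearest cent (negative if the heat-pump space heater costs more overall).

€885.74

portable electric heater: €32.57 + (1706/1000) kW × 3000 h × €0.33 = €32.57 + €1688.94 = €1721.51
heat-pump space heater: €323.94 + (517/1000) kW × 3000 h × €0.33 = €323.94 + €511.83 = €835.77
Saving = €1721.51 − €835.77 = €885.74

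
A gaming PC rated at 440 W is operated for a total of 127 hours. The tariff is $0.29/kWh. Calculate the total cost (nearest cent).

Energy = 0.44 kW × 127 h = 55.88 kWh
Cost = 55.88 kWh × $0.29/kWh = $16.21

$16.21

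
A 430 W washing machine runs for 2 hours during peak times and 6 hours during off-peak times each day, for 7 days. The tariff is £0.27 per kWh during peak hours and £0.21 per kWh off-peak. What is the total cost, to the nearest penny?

£5.42

Peak energy = 0.43 kW × 2 h × 7 = 6.02 kWh
Off-peak energy = 0.43 kW × 6 h × 7 = 18.06 kWh
Cost = 6.02 × £0.27 + 18.06 × £0.21 = £1.6254 + £3.7926 = £5.42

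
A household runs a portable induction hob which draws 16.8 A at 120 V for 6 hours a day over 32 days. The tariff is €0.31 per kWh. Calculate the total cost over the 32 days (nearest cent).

€119.99

Power = 16.8 A × 120 V = 2016 W = 2.016 kW
Runtime = 6 h/day × 32 days = 192 h
Energy = 2.016 kW × 192 h = 387.072 kWh
Cost = 387.072 kWh × €0.31/kWh = €119.99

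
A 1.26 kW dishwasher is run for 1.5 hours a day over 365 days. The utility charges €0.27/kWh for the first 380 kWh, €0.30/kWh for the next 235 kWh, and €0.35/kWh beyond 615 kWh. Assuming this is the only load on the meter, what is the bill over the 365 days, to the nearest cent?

Runtime = 1.5 h/day × 365 days = 547.5 h
Energy = 1.26 kW × 547.5 h = 689.85 kWh
Tier 1 (0–380 kWh): 380 × €0.27 = €102.6
Tier 2 (380–615 kWh): 235 × €0.30 = €70.5
Above 615 kWh: 74.85 × €0.35 = €26.1975
Bill = €199.30

€199.30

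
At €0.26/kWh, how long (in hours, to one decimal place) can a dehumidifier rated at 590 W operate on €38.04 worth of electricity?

248.0 h

Energy available = €38.04 ÷ €0.26/kWh = 146.3077 kWh
Hours = 146.3077 kWh ÷ 0.59 kW = 248.0 h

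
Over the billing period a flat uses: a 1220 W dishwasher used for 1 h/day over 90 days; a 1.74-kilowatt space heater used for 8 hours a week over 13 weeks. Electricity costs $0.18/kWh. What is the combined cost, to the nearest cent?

$52.34

dishwasher: Runtime = 1 h/day × 90 days = 90 h
dishwasher: 1.22 kW × 90 h = 109.8 kWh
space heater: Runtime = 8 h/week × 13 weeks = 104 h
space heater: 1.74 kW × 104 h = 180.96 kWh
Total energy = 290.76 kWh
Cost = 290.76 × $0.18 = $52.34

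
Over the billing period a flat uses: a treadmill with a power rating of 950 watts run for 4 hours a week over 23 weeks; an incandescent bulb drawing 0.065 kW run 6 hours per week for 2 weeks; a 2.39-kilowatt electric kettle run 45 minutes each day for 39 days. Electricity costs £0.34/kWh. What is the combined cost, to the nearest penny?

treadmill: Runtime = 4 h/week × 23 weeks = 92 h
treadmill: 0.95 kW × 92 h = 87.4 kWh
incandescent bulb: Runtime = 6 h/week × 2 weeks = 12 h
incandescent bulb: 0.065 kW × 12 h = 0.78 kWh
electric kettle: Runtime = 45 min × 39 = 1755 min = 29.25 h
electric kettle: 2.39 kW × 29.25 h = 69.9075 kWh
Total energy = 158.0875 kWh
Cost = 158.0875 × £0.34 = £53.75

£53.75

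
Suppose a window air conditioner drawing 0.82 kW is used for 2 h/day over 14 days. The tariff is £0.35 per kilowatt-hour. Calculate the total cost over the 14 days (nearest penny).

£8.04

Runtime = 2 h/day × 14 days = 28 h
Energy = 0.82 kW × 28 h = 22.96 kWh
Cost = 22.96 kWh × £0.35/kWh = £8.04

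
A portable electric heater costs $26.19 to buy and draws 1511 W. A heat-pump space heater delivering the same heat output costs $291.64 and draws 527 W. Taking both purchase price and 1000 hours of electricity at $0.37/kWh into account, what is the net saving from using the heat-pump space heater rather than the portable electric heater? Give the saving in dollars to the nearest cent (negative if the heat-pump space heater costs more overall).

$98.63

portable electric heater: $26.19 + (1511/1000) kW × 1000 h × $0.37 = $26.19 + $559.07 = $585.26
heat-pump space heater: $291.64 + (527/1000) kW × 1000 h × $0.37 = $291.64 + $194.99 = $486.63
Saving = $585.26 − $486.63 = $98.63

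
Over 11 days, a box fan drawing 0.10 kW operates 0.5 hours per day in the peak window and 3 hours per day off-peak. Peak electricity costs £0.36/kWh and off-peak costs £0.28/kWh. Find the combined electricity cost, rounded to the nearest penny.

Peak energy = 0.1 kW × 0.5 h × 11 = 0.55 kWh
Off-peak energy = 0.1 kW × 3 h × 11 = 3.3 kWh
Cost = 0.55 × £0.36 + 3.3 × £0.28 = £0.198 + £0.924 = £1.12

£1.12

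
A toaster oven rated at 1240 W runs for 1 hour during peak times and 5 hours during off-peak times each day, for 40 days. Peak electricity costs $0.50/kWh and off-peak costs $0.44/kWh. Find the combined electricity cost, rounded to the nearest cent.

Peak energy = 1.24 kW × 1 h × 40 = 49.6 kWh
Off-peak energy = 1.24 kW × 5 h × 40 = 248 kWh
Cost = 49.6 × $0.50 + 248 × $0.44 = $24.8 + $109.12 = $133.92

$133.92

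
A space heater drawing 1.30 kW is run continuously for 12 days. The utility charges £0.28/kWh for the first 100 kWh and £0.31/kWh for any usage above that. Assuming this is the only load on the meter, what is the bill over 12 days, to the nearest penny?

£113.06

Runtime = 24 h × 12 = 288 h
Energy = 1.3 kW × 288 h = 374.4 kWh
Tier 1 (0–100 kWh): 100 × £0.28 = £28
Above 100 kWh: 274.4 × £0.31 = £85.064
Bill = £113.06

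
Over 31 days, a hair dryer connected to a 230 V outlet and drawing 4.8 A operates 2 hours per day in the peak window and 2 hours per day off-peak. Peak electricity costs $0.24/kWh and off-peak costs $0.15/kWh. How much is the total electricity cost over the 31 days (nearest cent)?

Power = 4.8 A × 230 V = 1104 W = 1.104 kW
Peak energy = 1.104 kW × 2 h × 31 = 68.448 kWh
Off-peak energy = 1.104 kW × 2 h × 31 = 68.448 kWh
Cost = 68.448 × $0.24 + 68.448 × $0.15 = $16.42752 + $10.2672 = $26.69

$26.69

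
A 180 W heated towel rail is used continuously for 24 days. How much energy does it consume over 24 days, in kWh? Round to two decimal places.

Runtime = 24 h × 24 = 576 h
Energy = 0.18 kW × 576 h = 103.68 kWh

103.68 kWh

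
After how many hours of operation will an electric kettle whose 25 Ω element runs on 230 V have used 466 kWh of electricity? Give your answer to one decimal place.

Power = V²/R = 230²/25 = 2116 W = 2.116 kW
Hours = 466 kWh ÷ 2.116 kW = 220.2 h

220.2 h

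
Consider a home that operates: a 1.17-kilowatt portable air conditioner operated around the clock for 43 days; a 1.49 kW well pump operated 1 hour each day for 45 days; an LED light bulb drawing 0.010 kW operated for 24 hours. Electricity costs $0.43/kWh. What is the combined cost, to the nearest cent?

$548.13

portable air conditioner: Runtime = 24 h × 43 = 1032 h
portable air conditioner: 1.17 kW × 1032 h = 1207.44 kWh
well pump: Runtime = 1 h/day × 45 days = 45 h
well pump: 1.49 kW × 45 h = 67.05 kWh
LED light bulb: 0.01 kW × 24 h = 0.24 kWh
Total energy = 1274.73 kWh
Cost = 1274.73 × $0.43 = $548.13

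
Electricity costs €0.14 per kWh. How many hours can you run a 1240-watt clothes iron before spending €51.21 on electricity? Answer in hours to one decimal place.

Energy available = €51.21 ÷ €0.14/kWh = 365.7857 kWh
Hours = 365.7857 kWh ÷ 1.24 kW = 295.0 h

295.0 h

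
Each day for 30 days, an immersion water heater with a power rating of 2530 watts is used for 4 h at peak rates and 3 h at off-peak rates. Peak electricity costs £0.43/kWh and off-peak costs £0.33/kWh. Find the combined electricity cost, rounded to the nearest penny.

Peak energy = 2.53 kW × 4 h × 30 = 303.6 kWh
Off-peak energy = 2.53 kW × 3 h × 30 = 227.7 kWh
Cost = 303.6 × £0.43 + 227.7 × £0.33 = £130.548 + £75.141 = £205.69

£205.69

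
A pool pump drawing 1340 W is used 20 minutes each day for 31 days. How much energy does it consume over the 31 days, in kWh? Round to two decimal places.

Runtime = 20 min × 31 = 620 min = 10.333333… h
Energy = 1.34 kW × 10.333333… h = 13.846666… kWh ≈ 13.85 kWh

13.85 kWh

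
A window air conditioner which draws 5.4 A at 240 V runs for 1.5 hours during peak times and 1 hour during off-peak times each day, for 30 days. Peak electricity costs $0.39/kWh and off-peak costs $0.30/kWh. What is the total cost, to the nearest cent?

$34.41

Power = 5.4 A × 240 V = 1296 W = 1.296 kW
Peak energy = 1.296 kW × 1.5 h × 30 = 58.32 kWh
Off-peak energy = 1.296 kW × 1 h × 30 = 38.88 kWh
Cost = 58.32 × $0.39 + 38.88 × $0.30 = $22.7448 + $11.664 = $34.41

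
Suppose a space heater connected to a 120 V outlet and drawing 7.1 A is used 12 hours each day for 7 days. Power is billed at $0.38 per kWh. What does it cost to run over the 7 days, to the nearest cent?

$27.20

Power = 7.1 A × 120 V = 852 W = 0.852 kW
Runtime = 12 h/day × 7 days = 84 h
Energy = 0.852 kW × 84 h = 71.568 kWh
Cost = 71.568 kWh × $0.38/kWh = $27.20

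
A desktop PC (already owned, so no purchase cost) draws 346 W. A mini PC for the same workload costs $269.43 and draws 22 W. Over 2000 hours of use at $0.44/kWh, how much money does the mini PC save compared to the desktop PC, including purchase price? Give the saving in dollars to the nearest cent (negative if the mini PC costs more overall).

$15.69

desktop PC: $0.00 + (346/1000) kW × 2000 h × $0.44 = $0.00 + $304.48 = $304.48
mini PC: $269.43 + (22/1000) kW × 2000 h × $0.44 = $269.43 + $19.36 = $288.79
Saving = $304.48 − $288.79 = $15.69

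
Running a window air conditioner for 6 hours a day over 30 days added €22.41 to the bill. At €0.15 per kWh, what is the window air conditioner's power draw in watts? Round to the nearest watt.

830 W

Energy = €22.41 ÷ €0.15/kWh = 149.4 kWh
Runtime = 6 h/day × 30 days = 180 h
Power = 149.4 kWh ÷ 180 h = 0.83 kW = 830 W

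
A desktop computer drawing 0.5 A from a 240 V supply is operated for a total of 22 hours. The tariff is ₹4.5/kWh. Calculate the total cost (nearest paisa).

₹11.88

Power = 0.5 A × 240 V = 120 W = 0.12 kW
Energy = 0.12 kW × 22 h = 2.64 kWh
Cost = 2.64 kWh × ₹4.5/kWh = ₹11.88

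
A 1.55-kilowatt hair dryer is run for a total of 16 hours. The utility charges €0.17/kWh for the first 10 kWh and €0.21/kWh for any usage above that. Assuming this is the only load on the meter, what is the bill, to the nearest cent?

Energy = 1.55 kW × 16 h = 24.8 kWh
Tier 1 (0–10 kWh): 10 × €0.17 = €1.7
Above 10 kWh: 14.8 × €0.21 = €3.108
Bill = €4.81

€4.81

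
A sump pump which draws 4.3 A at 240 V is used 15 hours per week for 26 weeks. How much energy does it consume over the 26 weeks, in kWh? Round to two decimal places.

402.48 kWh

Power = 4.3 A × 240 V = 1032 W = 1.032 kW
Runtime = 15 h/week × 26 weeks = 390 h
Energy = 1.032 kW × 390 h = 402.48 kWh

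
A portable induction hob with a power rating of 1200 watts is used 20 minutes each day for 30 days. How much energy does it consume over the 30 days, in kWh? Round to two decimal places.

Runtime = 20 min × 30 = 600 min = 10 h
Energy = 1.2 kW × 10 h = 12 kWh

12.00 kWh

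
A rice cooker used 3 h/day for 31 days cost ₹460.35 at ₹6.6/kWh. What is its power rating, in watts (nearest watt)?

Energy = ₹460.35 ÷ ₹6.6/kWh = 69.75 kWh
Runtime = 3 h/day × 31 days = 93 h
Power = 69.75 kWh ÷ 93 h = 0.75 kW = 750 W

750 W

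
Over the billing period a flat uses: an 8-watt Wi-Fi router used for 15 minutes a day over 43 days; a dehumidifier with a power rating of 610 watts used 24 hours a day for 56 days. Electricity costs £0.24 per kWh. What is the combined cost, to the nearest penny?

Wi-Fi router: Runtime = 15 min × 43 = 645 min = 10.75 h
Wi-Fi router: 0.008 kW × 10.75 h = 0.086 kWh
dehumidifier: Runtime = 24 h × 56 = 1344 h
dehumidifier: 0.61 kW × 1344 h = 819.84 kWh
Total energy = 819.926 kWh
Cost = 819.926 × £0.24 = £196.78

£196.78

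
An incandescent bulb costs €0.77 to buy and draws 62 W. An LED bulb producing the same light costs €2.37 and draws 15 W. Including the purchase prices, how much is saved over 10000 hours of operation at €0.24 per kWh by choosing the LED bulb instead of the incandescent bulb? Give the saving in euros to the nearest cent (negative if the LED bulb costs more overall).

€111.20

incandescent bulb: €0.77 + (62/1000) kW × 10000 h × €0.24 = €0.77 + €148.8 = €149.57
LED bulb: €2.37 + (15/1000) kW × 10000 h × €0.24 = €2.37 + €36 = €38.37
Saving = €149.57 − €38.37 = €111.2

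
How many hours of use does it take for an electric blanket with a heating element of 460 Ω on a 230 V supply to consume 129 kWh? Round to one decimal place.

Power = V²/R = 230²/460 = 115 W = 0.115 kW
Hours = 129 kWh ÷ 0.115 kW = 1121.7 h

1121.7 h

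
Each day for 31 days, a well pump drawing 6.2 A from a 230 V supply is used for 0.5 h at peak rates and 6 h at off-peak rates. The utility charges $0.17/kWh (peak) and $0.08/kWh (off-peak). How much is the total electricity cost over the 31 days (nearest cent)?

Power = 6.2 A × 230 V = 1426 W = 1.426 kW
Peak energy = 1.426 kW × 0.5 h × 31 = 22.103 kWh
Off-peak energy = 1.426 kW × 6 h × 31 = 265.236 kWh
Cost = 22.103 × $0.17 + 265.236 × $0.08 = $3.75751 + $21.21888 = $24.98

$24.98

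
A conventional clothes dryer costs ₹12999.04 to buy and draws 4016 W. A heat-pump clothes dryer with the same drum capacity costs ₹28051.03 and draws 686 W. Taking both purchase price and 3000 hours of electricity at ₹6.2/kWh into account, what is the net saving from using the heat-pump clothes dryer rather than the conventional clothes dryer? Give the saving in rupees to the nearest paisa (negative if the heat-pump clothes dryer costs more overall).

conventional clothes dryer: ₹12999.04 + (4016/1000) kW × 3000 h × ₹6.2 = ₹12999.04 + ₹74697.6 = ₹87696.64
heat-pump clothes dryer: ₹28051.03 + (686/1000) kW × 3000 h × ₹6.2 = ₹28051.03 + ₹12759.6 = ₹40810.63
Saving = ₹87696.64 − ₹40810.63 = ₹46886.01

₹46886.01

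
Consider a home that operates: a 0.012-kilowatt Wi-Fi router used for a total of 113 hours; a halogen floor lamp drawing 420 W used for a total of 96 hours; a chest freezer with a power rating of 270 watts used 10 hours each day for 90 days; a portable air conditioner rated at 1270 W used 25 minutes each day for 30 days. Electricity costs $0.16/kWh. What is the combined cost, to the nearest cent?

$48.09

Wi-Fi router: 0.012 kW × 113 h = 1.356 kWh
halogen floor lamp: 0.42 kW × 96 h = 40.32 kWh
chest freezer: Runtime = 10 h/day × 90 days = 900 h
chest freezer: 0.27 kW × 900 h = 243 kWh
portable air conditioner: Runtime = 25 min × 30 = 750 min = 12.5 h
portable air conditioner: 1.27 kW × 12.5 h = 15.875 kWh
Total energy = 300.551 kWh
Cost = 300.551 × $0.16 = $48.09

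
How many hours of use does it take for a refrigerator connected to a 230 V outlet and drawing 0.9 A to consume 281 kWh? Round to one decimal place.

Power = 0.9 A × 230 V = 207 W = 0.207 kW
Hours = 281 kWh ÷ 0.207 kW = 1357.5 h

1357.5 h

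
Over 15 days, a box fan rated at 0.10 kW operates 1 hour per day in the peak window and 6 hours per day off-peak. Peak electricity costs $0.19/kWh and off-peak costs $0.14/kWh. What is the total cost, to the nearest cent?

Peak energy = 0.1 kW × 1 h × 15 = 1.5 kWh
Off-peak energy = 0.1 kW × 6 h × 15 = 9 kWh
Cost = 1.5 × $0.19 + 9 × $0.14 = $0.285 + $1.26 = $1.55

$1.55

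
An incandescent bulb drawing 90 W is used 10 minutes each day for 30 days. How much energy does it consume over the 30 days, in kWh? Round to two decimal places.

0.45 kWh

Runtime = 10 min × 30 = 300 min = 5 h
Energy = 0.09 kW × 5 h = 0.45 kWh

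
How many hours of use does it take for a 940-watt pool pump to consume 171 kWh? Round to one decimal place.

Hours = 171 kWh ÷ 0.94 kW = 181.9 h

181.9 h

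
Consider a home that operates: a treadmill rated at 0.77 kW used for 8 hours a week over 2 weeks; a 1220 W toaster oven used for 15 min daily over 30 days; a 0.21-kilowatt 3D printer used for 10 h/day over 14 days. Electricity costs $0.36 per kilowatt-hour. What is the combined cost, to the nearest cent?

$18.31

treadmill: Runtime = 8 h/week × 2 weeks = 16 h
treadmill: 0.77 kW × 16 h = 12.32 kWh
toaster oven: Runtime = 15 min × 30 = 450 min = 7.5 h
toaster oven: 1.22 kW × 7.5 h = 9.15 kWh
3D printer: Runtime = 10 h/day × 14 days = 140 h
3D printer: 0.21 kW × 140 h = 29.4 kWh
Total energy = 50.87 kWh
Cost = 50.87 × $0.36 = $18.31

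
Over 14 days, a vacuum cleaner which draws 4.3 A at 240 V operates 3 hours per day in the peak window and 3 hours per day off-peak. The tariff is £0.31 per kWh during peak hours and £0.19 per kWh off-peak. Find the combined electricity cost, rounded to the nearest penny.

£21.67

Power = 4.3 A × 240 V = 1032 W = 1.032 kW
Peak energy = 1.032 kW × 3 h × 14 = 43.344 kWh
Off-peak energy = 1.032 kW × 3 h × 14 = 43.344 kWh
Cost = 43.344 × £0.31 + 43.344 × £0.19 = £13.43664 + £8.23536 = £21.67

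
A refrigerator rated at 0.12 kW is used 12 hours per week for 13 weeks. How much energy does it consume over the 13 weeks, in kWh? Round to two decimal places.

Runtime = 12 h/week × 13 weeks = 156 h
Energy = 0.12 kW × 156 h = 18.72 kWh

18.72 kWh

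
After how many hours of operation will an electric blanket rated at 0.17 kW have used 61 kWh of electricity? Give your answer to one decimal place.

358.8 h

Hours = 61 kWh ÷ 0.17 kW = 358.8 h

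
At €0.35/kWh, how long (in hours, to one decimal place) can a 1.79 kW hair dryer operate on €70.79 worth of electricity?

Energy available = €70.79 ÷ €0.35/kWh = 202.2571 kWh
Hours = 202.2571 kWh ÷ 1.79 kW = 113.0 h

113.0 h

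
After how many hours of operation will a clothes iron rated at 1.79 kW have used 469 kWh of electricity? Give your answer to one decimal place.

Hours = 469 kWh ÷ 1.79 kW = 262.0 h

262.0 h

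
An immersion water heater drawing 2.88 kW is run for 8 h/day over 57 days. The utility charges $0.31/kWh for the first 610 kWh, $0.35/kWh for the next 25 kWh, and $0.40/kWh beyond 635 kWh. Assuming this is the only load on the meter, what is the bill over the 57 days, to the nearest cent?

$469.16

Runtime = 8 h/day × 57 days = 456 h
Energy = 2.88 kW × 456 h = 1313.28 kWh
Tier 1 (0–610 kWh): 610 × $0.31 = $189.1
Tier 2 (610–635 kWh): 25 × $0.35 = $8.75
Above 635 kWh: 678.28 × $0.40 = $271.312
Bill = $469.16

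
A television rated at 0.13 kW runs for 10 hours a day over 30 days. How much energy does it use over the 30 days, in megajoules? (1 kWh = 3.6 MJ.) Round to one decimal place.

Runtime = 10 h/day × 30 days = 300 h
Energy = 0.13 kW × 300 h = 39 kWh
= 39 × 3.6 MJ = 140.4 MJ

140.4 MJ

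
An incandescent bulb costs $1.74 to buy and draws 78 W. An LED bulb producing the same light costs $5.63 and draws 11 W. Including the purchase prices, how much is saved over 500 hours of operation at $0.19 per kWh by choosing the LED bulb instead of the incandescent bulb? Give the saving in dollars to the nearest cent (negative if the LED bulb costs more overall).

incandescent bulb: $1.74 + (78/1000) kW × 500 h × $0.19 = $1.74 + $7.41 = $9.15
LED bulb: $5.63 + (11/1000) kW × 500 h × $0.19 = $5.63 + $1.045 = $6.675
Saving = $9.15 − $6.675 = $2.475 → $2.48

$2.48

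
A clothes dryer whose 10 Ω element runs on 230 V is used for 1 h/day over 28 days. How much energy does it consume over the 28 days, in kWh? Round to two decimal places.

Power = V²/R = 230²/10 = 5290 W = 5.29 kW
Runtime = 1 h/day × 28 days = 28 h
Energy = 5.29 kW × 28 h = 148.12 kWh

148.12 kWh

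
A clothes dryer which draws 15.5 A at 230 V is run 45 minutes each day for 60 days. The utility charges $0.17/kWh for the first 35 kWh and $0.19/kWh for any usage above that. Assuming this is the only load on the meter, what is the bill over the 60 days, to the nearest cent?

Power = 15.5 A × 230 V = 3565 W = 3.565 kW
Runtime = 45 min × 60 = 2700 min = 45 h
Energy = 3.565 kW × 45 h = 160.425 kWh
Tier 1 (0–35 kWh): 35 × $0.17 = $5.95
Above 35 kWh: 125.425 × $0.19 = $23.83075
Bill = $29.78

$29.78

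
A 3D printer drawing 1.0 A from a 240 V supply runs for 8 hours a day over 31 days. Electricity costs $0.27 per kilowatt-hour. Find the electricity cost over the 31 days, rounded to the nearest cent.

$16.07

Power = 1.0 A × 240 V = 240 W = 0.24 kW
Runtime = 8 h/day × 31 days = 248 h
Energy = 0.24 kW × 248 h = 59.52 kWh
Cost = 59.52 kWh × $0.27/kWh = $16.07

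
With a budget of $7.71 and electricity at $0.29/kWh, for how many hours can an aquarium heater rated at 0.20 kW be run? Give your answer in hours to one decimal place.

Energy available = $7.71 ÷ $0.29/kWh = 26.5862 kWh
Hours = 26.5862 kWh ÷ 0.2 kW = 132.9 h

132.9 h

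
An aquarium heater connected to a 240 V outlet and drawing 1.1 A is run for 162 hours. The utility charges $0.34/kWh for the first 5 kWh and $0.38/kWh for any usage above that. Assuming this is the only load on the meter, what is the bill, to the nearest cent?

Power = 1.1 A × 240 V = 264 W = 0.264 kW
Energy = 0.264 kW × 162 h = 42.768 kWh
Tier 1 (0–5 kWh): 5 × $0.34 = $1.7
Above 5 kWh: 37.768 × $0.38 = $14.35184
Bill = $16.05

$16.05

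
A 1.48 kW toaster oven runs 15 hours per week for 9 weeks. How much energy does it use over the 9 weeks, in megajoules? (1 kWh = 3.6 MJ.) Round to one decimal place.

719.3 MJ

Runtime = 15 h/week × 9 weeks = 135 h
Energy = 1.48 kW × 135 h = 199.8 kWh
= 199.8 × 3.6 MJ = 719.3 MJ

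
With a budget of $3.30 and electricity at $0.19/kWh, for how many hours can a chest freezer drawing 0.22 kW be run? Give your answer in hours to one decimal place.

Energy available = $3.30 ÷ $0.19/kWh = 17.3684 kWh
Hours = 17.3684 kWh ÷ 0.22 kW = 78.9 h

78.9 h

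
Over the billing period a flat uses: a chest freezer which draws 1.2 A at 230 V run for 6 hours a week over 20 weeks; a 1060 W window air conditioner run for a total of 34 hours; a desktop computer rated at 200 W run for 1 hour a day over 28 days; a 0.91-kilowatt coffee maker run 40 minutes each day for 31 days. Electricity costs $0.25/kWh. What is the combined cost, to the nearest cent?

chest freezer: Power = 1.2 A × 230 V = 276 W = 0.276 kW
chest freezer: Runtime = 6 h/week × 20 weeks = 120 h
chest freezer: 0.276 kW × 120 h = 33.12 kWh
window air conditioner: 1.06 kW × 34 h = 36.04 kWh
desktop computer: Runtime = 1 h/day × 28 days = 28 h
desktop computer: 0.2 kW × 28 h = 5.6 kWh
coffee maker: Runtime = 40 min × 31 = 1240 min = 20.666666… h
coffee maker: 0.91 kW × 20.666666… h = 18.806666… kWh
Total energy = 93.566666… kWh
Cost = 93.566666… × $0.25 = $23.39

$23.39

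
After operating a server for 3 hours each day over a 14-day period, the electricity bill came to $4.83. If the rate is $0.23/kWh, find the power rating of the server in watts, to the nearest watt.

Energy = $4.83 ÷ $0.23/kWh = 21 kWh
Runtime = 3 h/day × 14 days = 42 h
Power = 21 kWh ÷ 42 h = 0.5 kW = 500 W

500 W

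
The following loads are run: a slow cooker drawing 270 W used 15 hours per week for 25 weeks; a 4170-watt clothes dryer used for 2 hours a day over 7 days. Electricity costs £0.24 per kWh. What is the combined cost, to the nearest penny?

£38.31

slow cooker: Runtime = 15 h/week × 25 weeks = 375 h
slow cooker: 0.27 kW × 375 h = 101.25 kWh
clothes dryer: Runtime = 2 h/day × 7 days = 14 h
clothes dryer: 4.17 kW × 14 h = 58.38 kWh
Total energy = 159.63 kWh
Cost = 159.63 × £0.24 = £38.31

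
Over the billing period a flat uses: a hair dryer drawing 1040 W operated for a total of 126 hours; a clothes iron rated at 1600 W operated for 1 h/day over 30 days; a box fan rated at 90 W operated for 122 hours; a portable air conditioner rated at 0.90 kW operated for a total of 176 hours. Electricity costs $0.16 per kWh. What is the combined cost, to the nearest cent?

hair dryer: 1.04 kW × 126 h = 131.04 kWh
clothes iron: Runtime = 1 h/day × 30 days = 30 h
clothes iron: 1.6 kW × 30 h = 48 kWh
box fan: 0.09 kW × 122 h = 10.98 kWh
portable air conditioner: 0.9 kW × 176 h = 158.4 kWh
Total energy = 348.42 kWh
Cost = 348.42 × $0.16 = $55.75

$55.75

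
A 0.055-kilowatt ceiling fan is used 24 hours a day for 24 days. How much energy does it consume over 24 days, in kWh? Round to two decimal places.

31.68 kWh

Runtime = 24 h × 24 = 576 h
Energy = 0.055 kW × 576 h = 31.68 kWh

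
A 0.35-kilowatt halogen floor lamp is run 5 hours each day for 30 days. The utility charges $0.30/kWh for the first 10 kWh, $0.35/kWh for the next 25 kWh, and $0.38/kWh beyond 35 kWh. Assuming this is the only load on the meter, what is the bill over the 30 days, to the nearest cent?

Runtime = 5 h/day × 30 days = 150 h
Energy = 0.35 kW × 150 h = 52.5 kWh
Tier 1 (0–10 kWh): 10 × $0.30 = $3
Tier 2 (10–35 kWh): 25 × $0.35 = $8.75
Above 35 kWh: 17.5 × $0.38 = $6.65
Bill = $18.40

$18.40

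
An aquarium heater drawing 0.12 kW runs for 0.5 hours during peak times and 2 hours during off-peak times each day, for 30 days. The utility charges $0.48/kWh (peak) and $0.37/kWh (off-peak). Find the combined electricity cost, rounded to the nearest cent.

$3.53

Peak energy = 0.12 kW × 0.5 h × 30 = 1.8 kWh
Off-peak energy = 0.12 kW × 2 h × 30 = 7.2 kWh
Cost = 1.8 × $0.48 + 7.2 × $0.37 = $0.864 + $2.664 = $3.53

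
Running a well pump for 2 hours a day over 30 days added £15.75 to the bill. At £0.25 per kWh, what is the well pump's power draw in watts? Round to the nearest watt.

Energy = £15.75 ÷ £0.25/kWh = 63 kWh
Runtime = 2 h/day × 30 days = 60 h
Power = 63 kWh ÷ 60 h = 1.05 kW = 1050 W

1050 W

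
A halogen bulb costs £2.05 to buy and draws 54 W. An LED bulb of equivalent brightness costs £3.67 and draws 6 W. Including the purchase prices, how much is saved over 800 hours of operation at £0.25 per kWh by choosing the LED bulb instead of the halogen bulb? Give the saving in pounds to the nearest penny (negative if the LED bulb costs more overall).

£7.98

halogen bulb: £2.05 + (54/1000) kW × 800 h × £0.25 = £2.05 + £10.8 = £12.85
LED bulb: £3.67 + (6/1000) kW × 800 h × £0.25 = £3.67 + £1.2 = £4.87
Saving = £12.85 − £4.87 = £7.98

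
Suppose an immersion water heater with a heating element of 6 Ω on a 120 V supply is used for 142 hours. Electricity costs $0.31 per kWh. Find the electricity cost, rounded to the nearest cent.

Power = V²/R = 120²/6 = 2400 W = 2.4 kW
Energy = 2.4 kW × 142 h = 340.8 kWh
Cost = 340.8 kWh × $0.31/kWh = $105.65

$105.65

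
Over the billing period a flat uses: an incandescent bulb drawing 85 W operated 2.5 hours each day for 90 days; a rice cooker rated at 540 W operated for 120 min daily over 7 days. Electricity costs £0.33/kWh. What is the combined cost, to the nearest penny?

incandescent bulb: Runtime = 2.5 h/day × 90 days = 225 h
incandescent bulb: 0.085 kW × 225 h = 19.125 kWh
rice cooker: Runtime = 120 min × 7 = 840 min = 14 h
rice cooker: 0.54 kW × 14 h = 7.56 kWh
Total energy = 26.685 kWh
Cost = 26.685 × £0.33 = £8.81

£8.81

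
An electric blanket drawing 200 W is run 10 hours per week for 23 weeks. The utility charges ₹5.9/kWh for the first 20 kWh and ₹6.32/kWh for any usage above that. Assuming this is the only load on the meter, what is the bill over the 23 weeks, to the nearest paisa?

Runtime = 10 h/week × 23 weeks = 230 h
Energy = 0.2 kW × 230 h = 46 kWh
Tier 1 (0–20 kWh): 20 × ₹5.9 = ₹118
Above 20 kWh: 26 × ₹6.32 = ₹164.32
Bill = ₹282.32

₹282.32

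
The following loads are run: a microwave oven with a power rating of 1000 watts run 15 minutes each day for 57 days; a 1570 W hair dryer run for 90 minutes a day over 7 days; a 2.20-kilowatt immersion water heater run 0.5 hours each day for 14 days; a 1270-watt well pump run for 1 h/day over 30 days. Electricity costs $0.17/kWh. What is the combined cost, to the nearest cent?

microwave oven: Runtime = 15 min × 57 = 855 min = 14.25 h
microwave oven: 1 kW × 14.25 h = 14.25 kWh
hair dryer: Runtime = 90 min × 7 = 630 min = 10.5 h
hair dryer: 1.57 kW × 10.5 h = 16.485 kWh
immersion water heater: Runtime = 0.5 h/day × 14 days = 7 h
immersion water heater: 2.2 kW × 7 h = 15.4 kWh
well pump: Runtime = 1 h/day × 30 days = 30 h
well pump: 1.27 kW × 30 h = 38.1 kWh
Total energy = 84.235 kWh
Cost = 84.235 × $0.17 = $14.32

$14.32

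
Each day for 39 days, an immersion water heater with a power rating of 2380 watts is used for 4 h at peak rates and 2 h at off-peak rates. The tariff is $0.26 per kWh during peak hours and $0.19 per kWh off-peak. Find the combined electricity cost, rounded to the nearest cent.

Peak energy = 2.38 kW × 4 h × 39 = 371.28 kWh
Off-peak energy = 2.38 kW × 2 h × 39 = 185.64 kWh
Cost = 371.28 × $0.26 + 185.64 × $0.19 = $96.5328 + $35.2716 = $131.80

$131.80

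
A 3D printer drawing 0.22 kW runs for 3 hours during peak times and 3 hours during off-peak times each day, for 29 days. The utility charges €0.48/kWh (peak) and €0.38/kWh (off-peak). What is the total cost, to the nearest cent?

Peak energy = 0.22 kW × 3 h × 29 = 19.14 kWh
Off-peak energy = 0.22 kW × 3 h × 29 = 19.14 kWh
Cost = 19.14 × €0.48 + 19.14 × €0.38 = €9.1872 + €7.2732 = €16.46

€16.46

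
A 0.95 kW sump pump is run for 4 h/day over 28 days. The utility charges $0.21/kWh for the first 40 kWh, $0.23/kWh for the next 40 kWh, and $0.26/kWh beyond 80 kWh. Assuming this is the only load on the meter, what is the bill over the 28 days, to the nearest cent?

Runtime = 4 h/day × 28 days = 112 h
Energy = 0.95 kW × 112 h = 106.4 kWh
Tier 1 (0–40 kWh): 40 × $0.21 = $8.4
Tier 2 (40–80 kWh): 40 × $0.23 = $9.2
Above 80 kWh: 26.4 × $0.26 = $6.864
Bill = $24.46

$24.46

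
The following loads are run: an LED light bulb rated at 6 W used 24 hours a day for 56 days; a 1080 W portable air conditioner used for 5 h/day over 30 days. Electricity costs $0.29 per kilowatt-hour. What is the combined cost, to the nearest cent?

$49.32

LED light bulb: Runtime = 24 h × 56 = 1344 h
LED light bulb: 0.006 kW × 1344 h = 8.064 kWh
portable air conditioner: Runtime = 5 h/day × 30 days = 150 h
portable air conditioner: 1.08 kW × 150 h = 162 kWh
Total energy = 170.064 kWh
Cost = 170.064 × $0.29 = $49.32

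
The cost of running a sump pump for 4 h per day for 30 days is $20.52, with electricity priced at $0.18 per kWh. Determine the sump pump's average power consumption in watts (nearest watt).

950 W

Energy = $20.52 ÷ $0.18/kWh = 114 kWh
Runtime = 4 h/day × 30 days = 120 h
Power = 114 kWh ÷ 120 h = 0.95 kW = 950 W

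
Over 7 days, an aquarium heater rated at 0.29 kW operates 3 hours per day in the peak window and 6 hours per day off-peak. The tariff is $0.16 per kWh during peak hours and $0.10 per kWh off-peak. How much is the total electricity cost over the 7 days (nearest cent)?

Peak energy = 0.29 kW × 3 h × 7 = 6.09 kWh
Off-peak energy = 0.29 kW × 6 h × 7 = 12.18 kWh
Cost = 6.09 × $0.16 + 12.18 × $0.10 = $0.9744 + $1.218 = $2.19

$2.19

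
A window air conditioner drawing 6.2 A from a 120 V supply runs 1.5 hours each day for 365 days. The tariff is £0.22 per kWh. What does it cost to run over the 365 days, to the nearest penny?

£89.61

Power = 6.2 A × 120 V = 744 W = 0.744 kW
Runtime = 1.5 h/day × 365 days = 547.5 h
Energy = 0.744 kW × 547.5 h = 407.34 kWh
Cost = 407.34 kWh × £0.22/kWh = £89.61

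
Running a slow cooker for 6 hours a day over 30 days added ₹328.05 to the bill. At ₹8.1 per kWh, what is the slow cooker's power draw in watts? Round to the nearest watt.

225 W

Energy = ₹328.05 ÷ ₹8.1/kWh = 40.5 kWh
Runtime = 6 h/day × 30 days = 180 h
Power = 40.5 kWh ÷ 180 h = 0.225 kW = 225 W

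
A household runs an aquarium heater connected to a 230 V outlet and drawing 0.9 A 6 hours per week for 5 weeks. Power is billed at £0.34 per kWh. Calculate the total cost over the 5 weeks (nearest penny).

Power = 0.9 A × 230 V = 207 W = 0.207 kW
Runtime = 6 h/week × 5 weeks = 30 h
Energy = 0.207 kW × 30 h = 6.21 kWh
Cost = 6.21 kWh × £0.34/kWh = £2.11

£2.11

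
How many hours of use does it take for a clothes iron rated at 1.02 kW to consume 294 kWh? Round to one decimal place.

288.2 h

Hours = 294 kWh ÷ 1.02 kW = 288.2 h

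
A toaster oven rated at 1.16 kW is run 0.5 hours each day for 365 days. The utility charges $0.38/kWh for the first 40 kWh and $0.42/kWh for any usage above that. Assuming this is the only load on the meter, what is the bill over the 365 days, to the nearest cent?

Runtime = 0.5 h/day × 365 days = 182.5 h
Energy = 1.16 kW × 182.5 h = 211.7 kWh
Tier 1 (0–40 kWh): 40 × $0.38 = $15.2
Above 40 kWh: 171.7 × $0.42 = $72.114
Bill = $87.31

$87.31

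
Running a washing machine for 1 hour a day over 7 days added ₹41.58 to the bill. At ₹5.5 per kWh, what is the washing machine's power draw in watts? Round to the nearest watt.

1080 W

Energy = ₹41.58 ÷ ₹5.5/kWh = 7.56 kWh
Runtime = 1 h/day × 7 days = 7 h
Power = 7.56 kWh ÷ 7 h = 1.08 kW = 1080 W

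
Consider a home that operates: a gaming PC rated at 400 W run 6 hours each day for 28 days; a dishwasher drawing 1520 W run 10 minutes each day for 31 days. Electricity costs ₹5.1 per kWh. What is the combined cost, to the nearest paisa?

gaming PC: Runtime = 6 h/day × 28 days = 168 h
gaming PC: 0.4 kW × 168 h = 67.2 kWh
dishwasher: Runtime = 10 min × 31 = 310 min = 5.166666… h
dishwasher: 1.52 kW × 5.166666… h = 7.853333… kWh
Total energy = 75.053333… kWh
Cost = 75.053333… × ₹5.1 = ₹382.77

₹382.77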